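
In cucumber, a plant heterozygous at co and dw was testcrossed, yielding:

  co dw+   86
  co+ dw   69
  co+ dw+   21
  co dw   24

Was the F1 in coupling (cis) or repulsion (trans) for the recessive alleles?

The two most frequent classes are co+ dw (69) and co dw+ (86); these are the parental (non-recombinant) types.
So the F1 carried co+ dw on one chromosome and co dw+ on the other — the recessive alleles are on opposite chromosomes (trans / repulsion).

trans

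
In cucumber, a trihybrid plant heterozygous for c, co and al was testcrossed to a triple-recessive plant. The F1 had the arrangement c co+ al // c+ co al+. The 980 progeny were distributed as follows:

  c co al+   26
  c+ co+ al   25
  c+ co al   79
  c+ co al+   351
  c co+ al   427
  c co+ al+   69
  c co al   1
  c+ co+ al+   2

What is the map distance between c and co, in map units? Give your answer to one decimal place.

The two rarest classes, c co al and c+ co+ al+, are the double crossovers. Comparing them with the parentals, only the co allele has switched, so co is the middle locus and the order is c – co – al.
Crossovers in the c–co interval produce the single-crossover classes c+ co+ al and c co al+ (25 + 26 = 51) plus the double crossovers (3).
RF(c–co) = (51 + 3) / 980 = 54/980 = 0.0551 → 5.5 map units.

5.5 map units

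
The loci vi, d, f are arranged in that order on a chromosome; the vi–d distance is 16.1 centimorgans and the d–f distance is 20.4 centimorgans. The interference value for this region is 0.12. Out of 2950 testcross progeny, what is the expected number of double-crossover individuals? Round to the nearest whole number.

85

Map distances give recombination frequencies of 0.161 and 0.204 for the two intervals.
With interference 0.12 (so coincidence = 0.88), expected double-crossover frequency = 0.161 × 0.204 × 0.88 = 0.02890.
Expected number = 0.02890 × 2950 = 85.26 ≈ 85.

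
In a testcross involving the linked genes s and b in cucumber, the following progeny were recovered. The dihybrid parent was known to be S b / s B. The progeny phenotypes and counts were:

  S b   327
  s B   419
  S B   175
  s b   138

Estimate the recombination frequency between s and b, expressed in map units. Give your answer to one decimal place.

29.6 map units

The recombinant classes are S B and s b: 175 + 138 = 313.
Recombination frequency = 313/1059 = 0.2956 ≈ 29.6%, i.e. 29.6 map units.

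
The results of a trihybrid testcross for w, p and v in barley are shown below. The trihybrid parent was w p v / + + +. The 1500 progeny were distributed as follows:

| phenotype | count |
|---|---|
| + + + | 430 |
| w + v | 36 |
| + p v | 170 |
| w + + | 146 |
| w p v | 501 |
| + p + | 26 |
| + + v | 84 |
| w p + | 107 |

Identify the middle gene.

The two rarest classes, w + v and + p +, are the double crossovers. Comparing them with the parentals, only the p allele has switched, so p is the middle locus and the order is v – p – w.

p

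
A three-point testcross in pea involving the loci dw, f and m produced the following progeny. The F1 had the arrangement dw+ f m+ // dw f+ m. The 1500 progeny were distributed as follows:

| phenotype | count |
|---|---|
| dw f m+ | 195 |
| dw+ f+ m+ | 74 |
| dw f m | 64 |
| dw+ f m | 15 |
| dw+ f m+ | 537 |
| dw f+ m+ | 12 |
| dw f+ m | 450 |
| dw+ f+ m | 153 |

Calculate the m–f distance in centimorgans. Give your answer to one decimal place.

The two rarest classes, dw+ f m and dw f+ m+, are the double crossovers. Comparing them with the parentals, only the m allele has switched, so m is the middle locus and the order is f – m – dw.
Crossovers in the f–m interval produce the single-crossover classes dw+ f+ m+ and dw f m (74 + 64 = 138) plus the double crossovers (27).
RF(f–m) = (138 + 27) / 1500 = 165/1500 = 0.1100 → 11.0 centimorgans.

11.0 centimorgans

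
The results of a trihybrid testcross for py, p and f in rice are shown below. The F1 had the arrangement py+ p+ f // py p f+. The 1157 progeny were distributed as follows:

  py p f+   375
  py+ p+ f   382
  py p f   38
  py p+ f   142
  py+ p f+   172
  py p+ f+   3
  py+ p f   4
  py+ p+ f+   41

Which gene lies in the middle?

The two rarest classes, py+ p f and py p+ f+, are the double crossovers. Comparing them with the parentals, only the p allele has switched, so p is the middle locus and the order is py – p – f.

p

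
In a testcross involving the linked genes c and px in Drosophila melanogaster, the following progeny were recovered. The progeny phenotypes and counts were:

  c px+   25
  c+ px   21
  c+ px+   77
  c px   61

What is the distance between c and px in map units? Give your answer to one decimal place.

The two most frequent classes, c+ px+ (77) and c px (61), are the parental types, so the F1 was c+ px+ / c px.
The recombinant classes are c+ px and c px+: 21 + 25 = 46.
Recombination frequency = 46/184 = 0.2500 ≈ 25.0%, i.e. 25.0 map units.

25.0 map units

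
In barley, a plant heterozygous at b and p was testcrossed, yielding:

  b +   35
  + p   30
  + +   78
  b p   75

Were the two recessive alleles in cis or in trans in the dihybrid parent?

The two most frequent classes are + + (78) and b p (75); these are the parental (non-recombinant) types.
So the F1 carried + + on one chromosome and b p on the other — the recessive alleles are on the same chromosome (cis / coupling).

cis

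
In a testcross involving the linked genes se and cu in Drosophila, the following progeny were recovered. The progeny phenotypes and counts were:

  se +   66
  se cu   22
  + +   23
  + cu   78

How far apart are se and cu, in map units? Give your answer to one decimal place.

23.8 map units

The two most frequent classes, + cu (78) and se + (66), are the parental types, so the F1 was + cu / se +.
The recombinant classes are + + and se cu: 23 + 22 = 45.
Recombination frequency = 45/189 = 0.2381 ≈ 23.8%, i.e. 23.8 map units.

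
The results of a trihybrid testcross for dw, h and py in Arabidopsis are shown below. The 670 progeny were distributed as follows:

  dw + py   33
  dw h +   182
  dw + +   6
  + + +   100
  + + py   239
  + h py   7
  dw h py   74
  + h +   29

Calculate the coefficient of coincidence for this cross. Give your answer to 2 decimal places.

The two most frequent reciprocal classes, + + py and dw h +, are the parental types, so the F1 was + + py / dw h +.
The two rarest classes, + h py and dw + +, are the double crossovers. Comparing them with the parentals, only the h allele has switched, so h is the middle locus and the order is dw – h – py.
dw–h: (62 + 13)/670 = 0.1119; h–py: (174 + 13)/670 = 0.2791.
Expected DCO frequency = 0.1119 × 0.2791 ≈ 0.03123; observed = 13/670 ≈ 0.01940.
Coefficient of coincidence = 0.01940/0.03123 ≈ 0.62.

0.62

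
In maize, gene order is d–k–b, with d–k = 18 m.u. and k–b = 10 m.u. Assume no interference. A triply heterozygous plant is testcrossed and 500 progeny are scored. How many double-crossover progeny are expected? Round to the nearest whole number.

Map distances give recombination frequencies of 0.180 and 0.100 for the two intervals.
With no interference, expected double-crossover frequency = 0.180 × 0.100 = 0.01800.
Expected number = 0.01800 × 500 = 9.00 ≈ 9.

9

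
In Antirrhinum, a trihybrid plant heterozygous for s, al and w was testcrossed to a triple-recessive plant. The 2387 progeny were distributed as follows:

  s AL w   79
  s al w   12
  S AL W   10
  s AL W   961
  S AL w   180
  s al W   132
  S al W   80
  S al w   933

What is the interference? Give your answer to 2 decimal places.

0.13

The two most frequent reciprocal classes, s AL W and S al w, are the parental types, so the F1 was s AL W / S al w.
The two rarest classes, S AL W and s al w, are the double crossovers. Comparing them with the parentals, only the s allele has switched, so s is the middle locus and the order is al – s – w.
al–s: (312 + 22)/2387 = 0.1399; s–w: (159 + 22)/2387 = 0.0758.
Expected DCO frequency = 0.1399 × 0.0758 ≈ 0.01060; observed = 22/2387 ≈ 0.00922.
Coefficient of coincidence = 0.00922/0.01060 ≈ 0.87; interference = 1 − 0.87 = 0.13.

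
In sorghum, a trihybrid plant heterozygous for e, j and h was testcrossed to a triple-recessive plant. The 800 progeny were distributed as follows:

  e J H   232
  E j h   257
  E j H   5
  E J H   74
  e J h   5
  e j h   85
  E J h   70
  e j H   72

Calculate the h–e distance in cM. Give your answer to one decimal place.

The two most frequent reciprocal classes, E j h and e J H, are the parental types, so the F1 was E j h / e J H.
The two rarest classes, E j H and e J h, are the double crossovers. Comparing them with the parentals, only the h allele has switched, so h is the middle locus and the order is e – h – j.
Crossovers in the e–h interval produce the single-crossover classes e j h and E J H (85 + 74 = 159) plus the double crossovers (10).
RF(e–h) = (159 + 10) / 800 = 169/800 = 0.2112 → 21.1 cM.

21.1 cM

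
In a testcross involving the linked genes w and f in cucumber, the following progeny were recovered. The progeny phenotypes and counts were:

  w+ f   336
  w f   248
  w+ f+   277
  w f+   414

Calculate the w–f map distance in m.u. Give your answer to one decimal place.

41.2 m.u.

The two most frequent classes, w+ f (336) and w f+ (414), are the parental types, so the F1 was w+ f / w f+.
The recombinant classes are w+ f+ and w f: 277 + 248 = 525.
Recombination frequency = 525/1275 = 0.4118 ≈ 41.2%, i.e. 41.2 m.u.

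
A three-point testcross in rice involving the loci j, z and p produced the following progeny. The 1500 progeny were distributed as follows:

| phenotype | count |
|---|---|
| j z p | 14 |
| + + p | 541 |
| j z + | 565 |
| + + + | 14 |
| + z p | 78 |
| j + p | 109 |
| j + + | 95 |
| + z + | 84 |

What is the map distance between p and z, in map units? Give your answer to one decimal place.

The two most frequent reciprocal classes, + + p and j z +, are the parental types, so the F1 was + + p / j z +.
The two rarest classes, + + + and j z p, are the double crossovers. Comparing them with the parentals, only the p allele has switched, so p is the middle locus and the order is z – p – j.
Crossovers in the z–p interval produce the single-crossover classes + z p and j + + (78 + 95 = 173) plus the double crossovers (28).
RF(z–p) = (173 + 28) / 1500 = 201/1500 = 0.1340 → 13.4 map units.

13.4 map units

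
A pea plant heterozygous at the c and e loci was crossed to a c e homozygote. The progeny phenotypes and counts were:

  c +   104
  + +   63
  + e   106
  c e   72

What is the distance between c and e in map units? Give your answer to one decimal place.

39.1 map units

The two most frequent classes, + e (106) and c + (104), are the parental types, so the F1 was + e / c +.
The recombinant classes are + + and c e: 63 + 72 = 135.
Recombination frequency = 135/345 = 0.3913 ≈ 39.1%, i.e. 39.1 map units.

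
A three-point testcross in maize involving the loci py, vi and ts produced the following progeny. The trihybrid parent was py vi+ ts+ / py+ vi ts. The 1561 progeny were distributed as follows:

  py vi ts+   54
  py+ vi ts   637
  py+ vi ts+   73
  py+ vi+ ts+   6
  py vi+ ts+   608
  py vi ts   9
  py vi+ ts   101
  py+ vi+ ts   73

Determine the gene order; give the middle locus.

py

The two rarest classes, py+ vi+ ts+ and py vi ts, are the double crossovers. Comparing them with the parentals, only the py allele has switched, so py is the middle locus and the order is vi – py – ts.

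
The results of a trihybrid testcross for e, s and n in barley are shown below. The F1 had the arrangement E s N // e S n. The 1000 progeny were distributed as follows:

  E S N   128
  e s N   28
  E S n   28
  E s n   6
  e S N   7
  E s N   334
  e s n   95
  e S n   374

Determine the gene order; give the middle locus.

n

The two rarest classes, E s n and e S N, are the double crossovers. Comparing them with the parentals, only the n allele has switched, so n is the middle locus and the order is s – n – e.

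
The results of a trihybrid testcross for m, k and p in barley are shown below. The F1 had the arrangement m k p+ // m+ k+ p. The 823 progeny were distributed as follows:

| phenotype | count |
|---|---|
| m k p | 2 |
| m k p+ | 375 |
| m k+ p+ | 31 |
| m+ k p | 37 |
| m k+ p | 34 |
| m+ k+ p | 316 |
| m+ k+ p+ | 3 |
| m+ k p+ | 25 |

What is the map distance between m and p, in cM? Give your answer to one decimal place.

7.8 cM

The two rarest classes, m k p and m+ k+ p+, are the double crossovers. Comparing them with the parentals, only the p allele has switched, so p is the middle locus and the order is m – p – k.
Crossovers in the m–p interval produce the single-crossover classes m+ k p+ and m k+ p (25 + 34 = 59) plus the double crossovers (5).
RF(m–p) = (59 + 5) / 823 = 64/823 = 0.0778 → 7.8 cM.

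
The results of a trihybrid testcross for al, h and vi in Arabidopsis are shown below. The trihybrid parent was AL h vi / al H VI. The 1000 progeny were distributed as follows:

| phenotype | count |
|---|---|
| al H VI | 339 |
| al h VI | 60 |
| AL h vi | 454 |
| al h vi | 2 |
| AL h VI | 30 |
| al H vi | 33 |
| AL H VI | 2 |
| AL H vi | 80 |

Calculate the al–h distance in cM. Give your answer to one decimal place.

14.4 cM

The two rarest classes, al h vi and AL H VI, are the double crossovers. Comparing them with the parentals, only the al allele has switched, so al is the middle locus and the order is vi – al – h.
Crossovers in the al–h interval produce the single-crossover classes AL H vi and al h VI (80 + 60 = 140) plus the double crossovers (4).
RF(al–h) = (140 + 4) / 1000 = 144/1000 = 0.1440 → 14.4 cM.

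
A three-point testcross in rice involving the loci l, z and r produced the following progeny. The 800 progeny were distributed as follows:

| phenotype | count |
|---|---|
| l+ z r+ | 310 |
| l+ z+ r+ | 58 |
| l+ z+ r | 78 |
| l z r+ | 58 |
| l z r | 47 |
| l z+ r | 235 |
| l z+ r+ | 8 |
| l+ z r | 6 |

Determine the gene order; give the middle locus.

r

The two most frequent reciprocal classes, l+ z r+ and l z+ r, are the parental types, so the F1 was l+ z r+ / l z+ r.
The two rarest classes, l+ z r and l z+ r+, are the double crossovers. Comparing them with the parentals, only the r allele has switched, so r is the middle locus and the order is z – r – l.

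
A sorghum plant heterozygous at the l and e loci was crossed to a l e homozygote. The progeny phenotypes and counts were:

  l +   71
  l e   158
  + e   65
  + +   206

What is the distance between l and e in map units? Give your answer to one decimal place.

27.2 map units

The two most frequent classes, + + (206) and l e (158), are the parental types, so the F1 was + + / l e.
The recombinant classes are + e and l +: 65 + 71 = 136.
Recombination frequency = 136/500 = 0.2720 ≈ 27.2%, i.e. 27.2 map units.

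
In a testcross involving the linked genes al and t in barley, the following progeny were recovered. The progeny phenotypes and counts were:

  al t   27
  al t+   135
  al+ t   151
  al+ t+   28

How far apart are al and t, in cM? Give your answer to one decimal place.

The two most frequent classes, al+ t (151) and al t+ (135), are the parental types, so the F1 was al+ t / al t+.
The recombinant classes are al+ t+ and al t: 28 + 27 = 55.
Recombination frequency = 55/341 = 0.1613 ≈ 16.1%, i.e. 16.1 cM.

16.1 cM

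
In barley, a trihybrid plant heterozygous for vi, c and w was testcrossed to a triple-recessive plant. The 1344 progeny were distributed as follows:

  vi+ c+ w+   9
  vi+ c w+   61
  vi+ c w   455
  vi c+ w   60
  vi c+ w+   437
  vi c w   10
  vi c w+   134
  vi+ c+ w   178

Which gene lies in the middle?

The two most frequent reciprocal classes, vi+ c w and vi c+ w+, are the parental types, so the F1 was vi+ c w / vi c+ w+.
The two rarest classes, vi c w and vi+ c+ w+, are the double crossovers. Comparing them with the parentals, only the vi allele has switched, so vi is the middle locus and the order is w – vi – c.

vi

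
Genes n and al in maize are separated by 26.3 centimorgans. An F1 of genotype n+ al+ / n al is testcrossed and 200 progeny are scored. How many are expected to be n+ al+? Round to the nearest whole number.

74

A map distance of 26.3 centimorgans corresponds to a recombination frequency of 0.263.
The F1 is n+ al+ / n al, so n+ al+ is a parental gamete class with expected frequency (1 − r)/2 = 0.737/2 = 0.3685.
Expected number = 0.3685 × 200 = 73.70 ≈ 74.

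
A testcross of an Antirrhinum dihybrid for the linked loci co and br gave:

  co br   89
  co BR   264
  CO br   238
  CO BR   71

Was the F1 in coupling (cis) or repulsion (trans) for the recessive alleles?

trans

The two most frequent classes are CO br (238) and co BR (264); these are the parental (non-recombinant) types.
So the F1 carried CO br on one chromosome and co BR on the other — the recessive alleles are on opposite chromosomes (trans / repulsion).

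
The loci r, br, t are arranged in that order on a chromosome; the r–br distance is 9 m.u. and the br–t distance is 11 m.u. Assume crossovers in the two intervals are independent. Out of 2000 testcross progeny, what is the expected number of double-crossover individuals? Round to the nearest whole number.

20

Map distances give recombination frequencies of 0.090 and 0.110 for the two intervals.
With no interference, expected double-crossover frequency = 0.090 × 0.110 = 0.00990.
Expected number = 0.00990 × 2000 = 19.80 ≈ 20.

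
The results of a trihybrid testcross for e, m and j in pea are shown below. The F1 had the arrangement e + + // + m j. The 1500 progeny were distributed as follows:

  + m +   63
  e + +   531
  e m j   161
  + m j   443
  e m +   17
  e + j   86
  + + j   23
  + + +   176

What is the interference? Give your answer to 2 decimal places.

The two rarest classes, e m + and + + j, are the double crossovers. Comparing them with the parentals, only the m allele has switched, so m is the middle locus and the order is j – m – e.
j–m: (149 + 40)/1500 = 0.1260; m–e: (337 + 40)/1500 = 0.2513.
Expected DCO frequency = 0.1260 × 0.2513 ≈ 0.03166; observed = 40/1500 ≈ 0.02667.
Coefficient of coincidence = 0.02667/0.03166 ≈ 0.84; interference = 1 − 0.84 = 0.16.

0.16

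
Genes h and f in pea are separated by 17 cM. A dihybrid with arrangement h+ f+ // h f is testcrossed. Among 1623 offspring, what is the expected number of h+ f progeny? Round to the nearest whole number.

138

A map distance of 17 cM corresponds to a recombination frequency of 0.170.
The F1 is h+ f+ / h f, so h+ f is a recombinant gamete class with expected frequency r/2 = 0.170/2 = 0.0850.
Expected number = 0.0850 × 1623 = 137.96 ≈ 138.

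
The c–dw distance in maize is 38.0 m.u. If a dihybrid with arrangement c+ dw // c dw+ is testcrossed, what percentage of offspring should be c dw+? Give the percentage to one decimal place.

31.0%

A map distance of 38.0 m.u. corresponds to a recombination frequency of 0.380.
The F1 is c+ dw / c dw+, so c dw+ is a parental gamete class with expected frequency (1 − r)/2 = 0.620/2 = 0.3100.
That is 0.3100 = 31.0% of the progeny.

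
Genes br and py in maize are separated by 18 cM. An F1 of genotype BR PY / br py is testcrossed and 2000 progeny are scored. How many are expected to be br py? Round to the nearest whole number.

820

A map distance of 18 cM corresponds to a recombination frequency of 0.180.
The F1 is BR PY / br py, so br py is a parental gamete class with expected frequency (1 − r)/2 = 0.820/2 = 0.4100.
Expected number = 0.4100 × 2000 = 820.00 ≈ 820.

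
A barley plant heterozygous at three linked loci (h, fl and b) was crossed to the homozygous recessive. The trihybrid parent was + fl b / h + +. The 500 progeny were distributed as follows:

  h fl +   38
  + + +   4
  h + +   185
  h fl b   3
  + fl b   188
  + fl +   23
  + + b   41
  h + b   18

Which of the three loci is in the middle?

The two rarest classes, h fl b and + + +, are the double crossovers. Comparing them with the parentals, only the h allele has switched, so h is the middle locus and the order is fl – h – b.

h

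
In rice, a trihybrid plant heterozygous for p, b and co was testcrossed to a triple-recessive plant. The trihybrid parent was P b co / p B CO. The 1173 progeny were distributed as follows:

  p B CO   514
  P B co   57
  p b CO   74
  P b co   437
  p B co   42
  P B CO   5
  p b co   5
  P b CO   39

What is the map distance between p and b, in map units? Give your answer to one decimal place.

The two rarest classes, p b co and P B CO, are the double crossovers. Comparing them with the parentals, only the p allele has switched, so p is the middle locus and the order is co – p – b.
Crossovers in the p–b interval produce the single-crossover classes P B co and p b CO (57 + 74 = 131) plus the double crossovers (10).
RF(p–b) = (131 + 10) / 1173 = 141/1173 = 0.1202 → 12.0 map units.

12.0 map units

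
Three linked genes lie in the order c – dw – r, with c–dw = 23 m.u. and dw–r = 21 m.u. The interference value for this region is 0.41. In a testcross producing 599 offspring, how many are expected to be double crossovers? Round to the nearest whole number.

Map distances give recombination frequencies of 0.230 and 0.210 for the two intervals.
With interference 0.41 (so coincidence = 0.59), expected double-crossover frequency = 0.230 × 0.210 × 0.59 = 0.02850.
Expected number = 0.02850 × 599 = 17.07 ≈ 17.

17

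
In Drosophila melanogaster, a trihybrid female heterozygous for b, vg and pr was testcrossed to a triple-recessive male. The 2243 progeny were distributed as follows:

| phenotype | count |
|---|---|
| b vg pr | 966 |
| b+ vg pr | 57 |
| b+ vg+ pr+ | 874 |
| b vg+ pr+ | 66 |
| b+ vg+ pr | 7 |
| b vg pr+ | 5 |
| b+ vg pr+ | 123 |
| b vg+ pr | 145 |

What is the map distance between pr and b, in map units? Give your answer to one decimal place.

6.0 map units

The two most frequent reciprocal classes, b+ vg+ pr+ and b vg pr, are the parental types, so the F1 was b+ vg+ pr+ / b vg pr.
The two rarest classes, b+ vg+ pr and b vg pr+, are the double crossovers. Comparing them with the parentals, only the pr allele has switched, so pr is the middle locus and the order is vg – pr – b.
Crossovers in the pr–b interval produce the single-crossover classes b vg+ pr+ and b+ vg pr (66 + 57 = 123) plus the double crossovers (12).
RF(pr–b) = (123 + 12) / 2243 = 135/2243 = 0.0602 → 6.0 map units.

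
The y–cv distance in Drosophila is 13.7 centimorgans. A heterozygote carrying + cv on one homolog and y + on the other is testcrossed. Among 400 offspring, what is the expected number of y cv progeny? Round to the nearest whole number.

A map distance of 13.7 centimorgans corresponds to a recombination frequency of 0.137.
The F1 is + cv / y +, so y cv is a recombinant gamete class with expected frequency r/2 = 0.137/2 = 0.0685.
Expected number = 0.0685 × 400 = 27.40 ≈ 27.

27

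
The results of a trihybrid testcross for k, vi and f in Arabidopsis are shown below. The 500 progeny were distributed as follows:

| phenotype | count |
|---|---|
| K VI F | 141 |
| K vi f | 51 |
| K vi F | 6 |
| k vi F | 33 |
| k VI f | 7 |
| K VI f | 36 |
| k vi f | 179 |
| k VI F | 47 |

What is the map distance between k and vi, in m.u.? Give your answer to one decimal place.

The two most frequent reciprocal classes, K VI F and k vi f, are the parental types, so the F1 was K VI F / k vi f.
The two rarest classes, K vi F and k VI f, are the double crossovers. Comparing them with the parentals, only the vi allele has switched, so vi is the middle locus and the order is f – vi – k.
Crossovers in the vi–k interval produce the single-crossover classes k VI F and K vi f (47 + 51 = 98) plus the double crossovers (13).
RF(vi–k) = (98 + 13) / 500 = 111/500 = 0.2220 → 22.2 m.u.

22.2 m.u.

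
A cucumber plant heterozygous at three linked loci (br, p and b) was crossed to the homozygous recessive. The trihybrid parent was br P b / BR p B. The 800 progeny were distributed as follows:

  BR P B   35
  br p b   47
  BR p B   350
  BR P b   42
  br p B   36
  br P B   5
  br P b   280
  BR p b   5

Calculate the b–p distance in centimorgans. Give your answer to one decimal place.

The two rarest classes, br P B and BR p b, are the double crossovers. Comparing them with the parentals, only the b allele has switched, so b is the middle locus and the order is br – b – p.
Crossovers in the b–p interval produce the single-crossover classes br p b and BR P B (47 + 35 = 82) plus the double crossovers (10).
RF(b–p) = (82 + 10) / 800 = 92/800 = 0.1150 → 11.5 centimorgans.

11.5 centimorgans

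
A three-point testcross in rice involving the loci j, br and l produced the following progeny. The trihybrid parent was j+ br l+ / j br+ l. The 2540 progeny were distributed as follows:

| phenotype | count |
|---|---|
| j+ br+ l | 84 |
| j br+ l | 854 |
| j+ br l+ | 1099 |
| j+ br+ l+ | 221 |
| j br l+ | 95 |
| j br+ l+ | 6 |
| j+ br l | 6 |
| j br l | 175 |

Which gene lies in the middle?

l

The two rarest classes, j+ br l and j br+ l+, are the double crossovers. Comparing them with the parentals, only the l allele has switched, so l is the middle locus and the order is br – l – j.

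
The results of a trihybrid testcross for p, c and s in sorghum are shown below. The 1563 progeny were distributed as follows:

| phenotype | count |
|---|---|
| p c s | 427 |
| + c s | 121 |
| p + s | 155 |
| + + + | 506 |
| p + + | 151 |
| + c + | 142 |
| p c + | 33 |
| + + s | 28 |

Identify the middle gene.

The two most frequent reciprocal classes, + + + and p c s, are the parental types, so the F1 was + + + / p c s.
The two rarest classes, + + s and p c +, are the double crossovers. Comparing them with the parentals, only the s allele has switched, so s is the middle locus and the order is p – s – c.

s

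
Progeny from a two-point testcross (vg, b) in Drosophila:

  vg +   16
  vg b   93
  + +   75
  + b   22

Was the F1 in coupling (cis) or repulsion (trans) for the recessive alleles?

cis

The two most frequent classes are + + (75) and vg b (93); these are the parental (non-recombinant) types.
So the F1 carried + + on one chromosome and vg b on the other — the recessive alleles are on the same chromosome (cis / coupling).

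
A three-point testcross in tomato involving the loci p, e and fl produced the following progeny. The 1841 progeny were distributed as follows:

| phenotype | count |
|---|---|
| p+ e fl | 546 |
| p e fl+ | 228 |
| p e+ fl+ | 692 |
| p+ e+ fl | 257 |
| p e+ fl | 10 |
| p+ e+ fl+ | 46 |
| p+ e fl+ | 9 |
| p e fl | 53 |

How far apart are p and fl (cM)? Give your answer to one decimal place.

The two most frequent reciprocal classes, p e+ fl+ and p+ e fl, are the parental types, so the F1 was p e+ fl+ / p+ e fl.
The two rarest classes, p e+ fl and p+ e fl+, are the double crossovers. Comparing them with the parentals, only the fl allele has switched, so fl is the middle locus and the order is p – fl – e.
Crossovers in the p–fl interval produce the single-crossover classes p+ e+ fl+ and p e fl (46 + 53 = 99) plus the double crossovers (19).
RF(p–fl) = (99 + 19) / 1841 = 118/1841 = 0.0641 → 6.4 cM.

6.4 cM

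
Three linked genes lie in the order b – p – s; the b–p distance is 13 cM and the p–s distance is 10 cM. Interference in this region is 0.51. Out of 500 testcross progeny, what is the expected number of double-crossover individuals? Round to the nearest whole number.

3

Map distances give recombination frequencies of 0.130 and 0.100 for the two intervals.
With interference 0.51 (so coincidence = 0.49), expected double-crossover frequency = 0.130 × 0.100 × 0.49 = 0.00637.
Expected number = 0.00637 × 500 = 3.19 ≈ 3.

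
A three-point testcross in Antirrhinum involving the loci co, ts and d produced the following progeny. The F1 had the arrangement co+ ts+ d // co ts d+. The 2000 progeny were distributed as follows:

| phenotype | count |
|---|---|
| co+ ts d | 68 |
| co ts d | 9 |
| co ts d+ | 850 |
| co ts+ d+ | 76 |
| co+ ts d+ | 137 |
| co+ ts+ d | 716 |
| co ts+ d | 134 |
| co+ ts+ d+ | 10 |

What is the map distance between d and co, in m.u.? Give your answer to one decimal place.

14.5 m.u.

The two rarest classes, co+ ts+ d+ and co ts d, are the double crossovers. Comparing them with the parentals, only the d allele has switched, so d is the middle locus and the order is co – d – ts.
Crossovers in the co–d interval produce the single-crossover classes co ts+ d and co+ ts d+ (134 + 137 = 271) plus the double crossovers (19).
RF(co–d) = (271 + 19) / 2000 = 290/2000 = 0.1450 → 14.5 m.u.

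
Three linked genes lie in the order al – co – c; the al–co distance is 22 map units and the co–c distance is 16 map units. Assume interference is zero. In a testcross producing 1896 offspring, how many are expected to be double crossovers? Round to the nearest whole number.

Map distances give recombination frequencies of 0.220 and 0.160 for the two intervals.
With no interference, expected double-crossover frequency = 0.220 × 0.160 = 0.03520.
Expected number = 0.03520 × 1896 = 66.74 ≈ 67.

67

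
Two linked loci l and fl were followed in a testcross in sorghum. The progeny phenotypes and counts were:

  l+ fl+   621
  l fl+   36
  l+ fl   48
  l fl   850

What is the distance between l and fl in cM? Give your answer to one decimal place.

5.4 cM

The two most frequent classes, l+ fl+ (621) and l fl (850), are the parental types, so the F1 was l+ fl+ / l fl.
The recombinant classes are l+ fl and l fl+: 48 + 36 = 84.
Recombination frequency = 84/1555 = 0.0540 ≈ 5.4%, i.e. 5.4 cM.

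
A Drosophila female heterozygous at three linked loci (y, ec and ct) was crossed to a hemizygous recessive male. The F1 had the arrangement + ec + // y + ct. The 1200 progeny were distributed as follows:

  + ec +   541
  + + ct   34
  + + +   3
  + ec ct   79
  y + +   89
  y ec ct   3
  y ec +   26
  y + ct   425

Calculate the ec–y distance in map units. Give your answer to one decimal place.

5.5 map units

The two rarest classes, + + + and y ec ct, are the double crossovers. Comparing them with the parentals, only the ec allele has switched, so ec is the middle locus and the order is y – ec – ct.
Crossovers in the y–ec interval produce the single-crossover classes y ec + and + + ct (26 + 34 = 60) plus the double crossovers (6).
RF(y–ec) = (60 + 6) / 1200 = 66/1200 = 0.0550 → 5.5 map units.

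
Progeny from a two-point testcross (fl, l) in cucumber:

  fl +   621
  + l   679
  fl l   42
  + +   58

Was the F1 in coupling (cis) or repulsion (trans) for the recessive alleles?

trans

The two most frequent classes are + l (679) and fl + (621); these are the parental (non-recombinant) types.
So the F1 carried + l on one chromosome and fl + on the other — the recessive alleles are on opposite chromosomes (trans / repulsion).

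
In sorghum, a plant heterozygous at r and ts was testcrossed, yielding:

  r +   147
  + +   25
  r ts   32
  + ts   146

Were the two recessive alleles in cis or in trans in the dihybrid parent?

trans

The two most frequent classes are + ts (146) and r + (147); these are the parental (non-recombinant) types.
So the F1 carried + ts on one chromosome and r + on the other — the recessive alleles are on opposite chromosomes (trans / repulsion).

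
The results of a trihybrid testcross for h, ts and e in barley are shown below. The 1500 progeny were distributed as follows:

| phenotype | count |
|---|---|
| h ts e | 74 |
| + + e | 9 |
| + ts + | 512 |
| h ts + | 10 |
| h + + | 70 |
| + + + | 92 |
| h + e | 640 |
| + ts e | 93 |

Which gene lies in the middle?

The two most frequent reciprocal classes, + ts + and h + e, are the parental types, so the F1 was + ts + / h + e.
The two rarest classes, h ts + and + + e, are the double crossovers. Comparing them with the parentals, only the h allele has switched, so h is the middle locus and the order is e – h – ts.

h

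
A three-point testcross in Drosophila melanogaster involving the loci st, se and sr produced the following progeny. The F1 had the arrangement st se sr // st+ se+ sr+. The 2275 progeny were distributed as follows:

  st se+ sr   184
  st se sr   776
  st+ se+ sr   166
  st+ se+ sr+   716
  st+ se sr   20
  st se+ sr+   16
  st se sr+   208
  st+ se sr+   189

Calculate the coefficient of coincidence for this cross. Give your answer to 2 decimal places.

0.49

The two rarest classes, st+ se sr and st se+ sr+, are the double crossovers. Comparing them with the parentals, only the st allele has switched, so st is the middle locus and the order is se – st – sr.
se–st: (373 + 36)/2275 = 0.1798; st–sr: (374 + 36)/2275 = 0.1802.
Expected DCO frequency = 0.1798 × 0.1802 ≈ 0.03240; observed = 36/2275 ≈ 0.01582.
Coefficient of coincidence = 0.01582/0.03240 ≈ 0.49.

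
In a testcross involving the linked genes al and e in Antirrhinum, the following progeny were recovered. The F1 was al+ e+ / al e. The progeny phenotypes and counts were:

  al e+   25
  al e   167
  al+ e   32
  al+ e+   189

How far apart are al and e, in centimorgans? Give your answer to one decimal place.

13.8 centimorgans

The recombinant classes are al+ e and al e+: 32 + 25 = 57.
Recombination frequency = 57/413 = 0.1380 ≈ 13.8%, i.e. 13.8 centimorgans.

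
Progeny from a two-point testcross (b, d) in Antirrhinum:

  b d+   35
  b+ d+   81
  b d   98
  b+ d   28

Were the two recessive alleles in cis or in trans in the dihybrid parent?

The two most frequent classes are b+ d+ (81) and b d (98); these are the parental (non-recombinant) types.
So the F1 carried b+ d+ on one chromosome and b d on the other — the recessive alleles are on the same chromosome (cis / coupling).

cis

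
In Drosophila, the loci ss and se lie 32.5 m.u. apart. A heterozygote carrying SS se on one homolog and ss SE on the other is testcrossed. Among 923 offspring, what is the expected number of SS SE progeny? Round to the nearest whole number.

150

A map distance of 32.5 m.u. corresponds to a recombination frequency of 0.325.
The F1 is SS se / ss SE, so SS SE is a recombinant gamete class with expected frequency r/2 = 0.325/2 = 0.1625.
Expected number = 0.1625 × 923 = 149.99 ≈ 150.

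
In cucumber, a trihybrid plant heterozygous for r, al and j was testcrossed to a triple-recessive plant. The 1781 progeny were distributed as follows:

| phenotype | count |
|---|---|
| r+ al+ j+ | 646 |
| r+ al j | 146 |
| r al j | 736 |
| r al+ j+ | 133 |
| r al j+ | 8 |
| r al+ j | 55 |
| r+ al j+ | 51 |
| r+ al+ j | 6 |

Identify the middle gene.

j

The two most frequent reciprocal classes, r al j and r+ al+ j+, are the parental types, so the F1 was r al j / r+ al+ j+.
The two rarest classes, r al j+ and r+ al+ j, are the double crossovers. Comparing them with the parentals, only the j allele has switched, so j is the middle locus and the order is r – j – al.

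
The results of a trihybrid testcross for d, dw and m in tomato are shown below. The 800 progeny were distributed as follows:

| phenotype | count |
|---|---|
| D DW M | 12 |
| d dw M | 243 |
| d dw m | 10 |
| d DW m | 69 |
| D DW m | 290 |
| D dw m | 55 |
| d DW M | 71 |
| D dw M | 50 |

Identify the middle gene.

The two most frequent reciprocal classes, D DW m and d dw M, are the parental types, so the F1 was D DW m / d dw M.
The two rarest classes, D DW M and d dw m, are the double crossovers. Comparing them with the parentals, only the m allele has switched, so m is the middle locus and the order is dw – m – d.

m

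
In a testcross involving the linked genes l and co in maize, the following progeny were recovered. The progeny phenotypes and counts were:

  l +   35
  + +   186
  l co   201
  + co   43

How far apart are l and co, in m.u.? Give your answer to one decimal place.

The two most frequent classes, + + (186) and l co (201), are the parental types, so the F1 was + + / l co.
The recombinant classes are + co and l +: 43 + 35 = 78.
Recombination frequency = 78/465 = 0.1677 ≈ 16.8%, i.e. 16.8 m.u.

16.8 m.u.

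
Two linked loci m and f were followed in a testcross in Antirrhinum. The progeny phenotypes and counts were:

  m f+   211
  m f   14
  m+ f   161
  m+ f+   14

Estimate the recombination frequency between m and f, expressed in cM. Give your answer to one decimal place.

The two most frequent classes, m+ f (161) and m f+ (211), are the parental types, so the F1 was m+ f / m f+.
The recombinant classes are m+ f+ and m f: 14 + 14 = 28.
Recombination frequency = 28/400 = 0.0700 ≈ 7.0%, i.e. 7.0 cM.

7.0 cM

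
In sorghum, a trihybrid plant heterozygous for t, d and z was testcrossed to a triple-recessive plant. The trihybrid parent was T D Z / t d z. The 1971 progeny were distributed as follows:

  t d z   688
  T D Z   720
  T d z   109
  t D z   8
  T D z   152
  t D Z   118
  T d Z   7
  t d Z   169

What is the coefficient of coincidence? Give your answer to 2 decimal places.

0.36

The two rarest classes, T d Z and t D z, are the double crossovers. Comparing them with the parentals, only the d allele has switched, so d is the middle locus and the order is t – d – z.
t–d: (227 + 15)/1971 = 0.1228; d–z: (321 + 15)/1971 = 0.1705.
Expected DCO frequency = 0.1228 × 0.1705 ≈ 0.02094; observed = 15/1971 ≈ 0.00761.
Coefficient of coincidence = 0.00761/0.02094 ≈ 0.36.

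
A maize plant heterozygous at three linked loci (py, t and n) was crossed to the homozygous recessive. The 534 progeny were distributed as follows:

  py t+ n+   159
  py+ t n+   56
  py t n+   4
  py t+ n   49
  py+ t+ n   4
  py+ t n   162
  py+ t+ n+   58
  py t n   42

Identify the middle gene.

t

The two most frequent reciprocal classes, py t+ n+ and py+ t n, are the parental types, so the F1 was py t+ n+ / py+ t n.
The two rarest classes, py t n+ and py+ t+ n, are the double crossovers. Comparing them with the parentals, only the t allele has switched, so t is the middle locus and the order is n – t – py.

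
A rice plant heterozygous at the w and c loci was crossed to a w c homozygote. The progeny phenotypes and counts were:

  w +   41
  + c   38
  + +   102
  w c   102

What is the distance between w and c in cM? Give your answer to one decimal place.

The two most frequent classes, + + (102) and w c (102), are the parental types, so the F1 was + + / w c.
The recombinant classes are + c and w +: 38 + 41 = 79.
Recombination frequency = 79/283 = 0.2792 ≈ 27.9%, i.e. 27.9 cM.

27.9 cM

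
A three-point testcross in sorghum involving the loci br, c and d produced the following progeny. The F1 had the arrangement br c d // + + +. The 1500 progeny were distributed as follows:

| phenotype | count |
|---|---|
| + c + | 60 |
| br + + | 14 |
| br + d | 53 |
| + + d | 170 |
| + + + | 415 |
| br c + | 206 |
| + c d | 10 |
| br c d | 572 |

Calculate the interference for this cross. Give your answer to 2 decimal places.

0.34

The two rarest classes, + c d and br + +, are the double crossovers. Comparing them with the parentals, only the br allele has switched, so br is the middle locus and the order is c – br – d.
c–br: (113 + 24)/1500 = 0.0913; br–d: (376 + 24)/1500 = 0.2667.
Expected DCO frequency = 0.0913 × 0.2667 ≈ 0.02435; observed = 24/1500 ≈ 0.01600.
Coefficient of coincidence = 0.01600/0.02435 ≈ 0.66; interference = 1 − 0.66 = 0.34.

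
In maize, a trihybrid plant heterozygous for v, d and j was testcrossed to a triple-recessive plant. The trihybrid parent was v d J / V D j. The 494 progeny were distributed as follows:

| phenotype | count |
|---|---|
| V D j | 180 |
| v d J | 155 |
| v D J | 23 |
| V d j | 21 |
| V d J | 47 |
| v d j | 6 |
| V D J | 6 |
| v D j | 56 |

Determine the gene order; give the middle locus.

j

The two rarest classes, v d j and V D J, are the double crossovers. Comparing them with the parentals, only the j allele has switched, so j is the middle locus and the order is v – j – d.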